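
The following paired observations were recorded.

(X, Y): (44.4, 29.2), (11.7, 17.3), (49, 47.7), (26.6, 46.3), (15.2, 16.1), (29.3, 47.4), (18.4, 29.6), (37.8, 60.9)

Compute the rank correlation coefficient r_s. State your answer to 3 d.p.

0.690

Rank X: 7, 1, 8, 4, 2, 5, 3, 6
Rank Y: 3, 2, 7, 5, 1, 6, 4, 8
d = rank(X) − rank(Y): 4, -1, 1, -1, 1, -1, -1, -2; Σd² = 26
ρ = 1 − 6Σd² / [n(n²−1)] = 1 − 6×26 / (8×63) = 1 − 156/504 ≈ 0.690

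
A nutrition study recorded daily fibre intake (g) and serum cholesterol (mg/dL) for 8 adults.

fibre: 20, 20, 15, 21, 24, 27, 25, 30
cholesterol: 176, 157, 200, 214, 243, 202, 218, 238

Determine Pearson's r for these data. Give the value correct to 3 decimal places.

n = 8, Σx = 182, Σy = 1648, Σx² = 4296, Σy² = 345442, Σxy = 38030
nΣxy − ΣxΣy = 304240 − 299936 = 4304
nΣx² − (Σx)² = 34368 − 33124 = 1244; nΣy² − (Σy)² = 2763536 − 2715904 = 47632
r = 4304 / √(1244 × 47632) = 4304 / 7697.6755 ≈ 0.559

0.559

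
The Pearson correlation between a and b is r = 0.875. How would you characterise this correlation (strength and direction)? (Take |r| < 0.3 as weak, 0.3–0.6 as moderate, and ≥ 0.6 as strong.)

strong positive

r = 0.875 > 0 so the relationship is positive.
|r| = 0.875, which falls in the strong range.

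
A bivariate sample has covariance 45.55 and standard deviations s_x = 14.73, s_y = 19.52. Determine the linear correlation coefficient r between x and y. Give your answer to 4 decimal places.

r = Cov(x,y) / (s_x · s_y) = 45.55 / (14.73 × 19.52)
  = 45.55 / 287.5296 ≈ 0.1584

0.1584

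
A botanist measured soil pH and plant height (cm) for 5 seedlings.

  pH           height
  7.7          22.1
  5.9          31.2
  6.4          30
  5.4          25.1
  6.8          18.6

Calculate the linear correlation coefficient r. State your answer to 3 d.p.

-0.516

n = 5, Σx = 32.2, Σy = 127, Σx² = 210.46, Σy² = 3337.82, Σxy = 808.27
nΣxy − ΣxΣy = 4041.35 − 4089.4 = -48.05
nΣx² − (Σx)² = 1052.3 − 1036.84 = 15.46; nΣy² − (Σy)² = 16689.1 − 16129 = 560.1
r = -48.05 / √(15.46 × 560.1) = -48.05 / 93.0545 ≈ -0.516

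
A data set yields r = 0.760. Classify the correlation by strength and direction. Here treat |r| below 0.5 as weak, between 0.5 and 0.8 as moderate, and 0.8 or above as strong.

r = 0.760 > 0 so the relationship is positive.
|r| = 0.760, which falls in the moderate range.

moderate positive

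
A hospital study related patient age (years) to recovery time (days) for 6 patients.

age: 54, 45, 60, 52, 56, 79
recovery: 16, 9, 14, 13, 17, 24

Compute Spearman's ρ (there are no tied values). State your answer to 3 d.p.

Rank age: 3, 1, 5, 2, 4, 6
Rank recovery: 4, 1, 3, 2, 5, 6
d = rank(age) − rank(recovery): -1, 0, 2, 0, -1, 0; Σd² = 6
ρ = 1 − 6Σd² / [n(n²−1)] = 1 − 6×6 / (6×35) = 1 − 36/210 ≈ 0.829

0.829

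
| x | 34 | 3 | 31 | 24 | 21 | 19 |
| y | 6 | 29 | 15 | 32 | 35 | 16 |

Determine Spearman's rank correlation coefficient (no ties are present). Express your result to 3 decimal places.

-0.543

Rank x: 6, 1, 5, 4, 3, 2
Rank y: 1, 4, 2, 5, 6, 3
d = rank(x) − rank(y): 5, -3, 3, -1, -3, -1; Σd² = 54
ρ = 1 − 6Σd² / [n(n²−1)] = 1 − 6×54 / (6×35) = 1 − 324/210 ≈ -0.543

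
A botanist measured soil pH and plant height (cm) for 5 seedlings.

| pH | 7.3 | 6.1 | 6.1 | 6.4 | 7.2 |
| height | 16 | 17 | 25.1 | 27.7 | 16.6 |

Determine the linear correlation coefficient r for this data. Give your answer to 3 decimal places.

n = 5, Σx = 33.1, Σy = 102.4, Σx² = 220.51, Σy² = 2217.86, Σxy = 670.41
nΣxy − ΣxΣy = 3352.05 − 3389.44 = -37.39
nΣx² − (Σx)² = 1102.55 − 1095.61 = 6.94; nΣy² − (Σy)² = 11089.3 − 10485.76 = 603.54
r = -37.39 / √(6.94 × 603.54) = -37.39 / 64.7191 ≈ -0.578

-0.578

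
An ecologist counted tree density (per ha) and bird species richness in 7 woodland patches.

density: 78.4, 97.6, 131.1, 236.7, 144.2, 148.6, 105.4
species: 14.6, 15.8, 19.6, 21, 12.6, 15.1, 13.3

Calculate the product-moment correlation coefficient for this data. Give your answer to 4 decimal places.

0.6303

n = 7, Σx = 942, Σy = 112, Σx² = 142871.18, Σy² = 1851.62, Σxy = 15689.58
nΣxy − ΣxΣy = 109827.06 − 105504 = 4323.06
nΣx² − (Σx)² = 1000098.26 − 887364 = 112734.26; nΣy² − (Σy)² = 12961.34 − 12544 = 417.34
r = 4323.06 / √(112734.26 × 417.34) = 4323.06 / 6859.1921 ≈ 0.6303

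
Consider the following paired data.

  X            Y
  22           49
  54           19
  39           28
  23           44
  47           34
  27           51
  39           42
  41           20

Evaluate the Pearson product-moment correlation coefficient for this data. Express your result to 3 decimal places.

n = 8, ΣX = 292, ΣY = 287, ΣX² = 11590, ΣY² = 11403, ΣXY = 9641
nΣXY − ΣXΣY = 77128 − 83804 = -6676
nΣX² − (ΣX)² = 92720 − 85264 = 7456; nΣY² − (ΣY)² = 91224 − 82369 = 8855
r = -6676 / √(7456 × 8855) = -6676 / 8125.4464 ≈ -0.822

-0.822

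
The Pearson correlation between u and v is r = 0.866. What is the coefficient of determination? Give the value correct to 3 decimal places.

0.750

r² = (0.866)² = 0.750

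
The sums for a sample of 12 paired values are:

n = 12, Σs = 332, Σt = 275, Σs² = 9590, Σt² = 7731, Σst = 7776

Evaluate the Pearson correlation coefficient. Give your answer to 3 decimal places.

r = (nΣst − ΣsΣt) / √[(nΣs² − (Σs)²)(nΣt² − (Σt)²)]
Numerator: 12×7776 − 332×275 = 2012
Denominator: √[(115080 − 110224)(92772 − 75625)] = √[4856 × 17147] = 9125.0113
r = 2012 / 9125.0113 ≈ 0.220

0.220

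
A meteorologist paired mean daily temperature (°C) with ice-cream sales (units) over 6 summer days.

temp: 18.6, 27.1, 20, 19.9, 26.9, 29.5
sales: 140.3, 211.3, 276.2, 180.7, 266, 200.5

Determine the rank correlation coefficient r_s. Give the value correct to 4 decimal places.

0.4286

Rank temp: 1, 5, 3, 2, 4, 6
Rank sales: 1, 4, 6, 2, 5, 3
d = rank(temp) − rank(sales): 0, 1, -3, 0, -1, 3; Σd² = 20
ρ = 1 − 6Σd² / [n(n²−1)] = 1 − 6×20 / (6×35) = 1 − 120/210 ≈ 0.4286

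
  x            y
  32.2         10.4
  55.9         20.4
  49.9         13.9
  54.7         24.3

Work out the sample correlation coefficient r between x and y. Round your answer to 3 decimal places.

0.844

n = 4, Σx = 192.7, Σy = 69, Σx² = 9643.75, Σy² = 1308.02, Σxy = 3498.06
nΣxy − ΣxΣy = 13992.24 − 13296.3 = 695.94
nΣx² − (Σx)² = 38575 − 37133.29 = 1441.71; nΣy² − (Σy)² = 5232.08 − 4761 = 471.08
r = 695.94 / √(1441.71 × 471.08) = 695.94 / 824.1121 ≈ 0.844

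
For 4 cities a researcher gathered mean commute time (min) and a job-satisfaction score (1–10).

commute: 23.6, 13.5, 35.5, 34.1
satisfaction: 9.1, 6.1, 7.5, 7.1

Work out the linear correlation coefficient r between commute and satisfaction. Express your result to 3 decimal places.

n = 4, Σx = 106.7, Σy = 29.8, Σx² = 3162.27, Σy² = 226.68, Σxy = 805.47
nΣxy − ΣxΣy = 3221.88 − 3179.66 = 42.22
nΣx² − (Σx)² = 12649.08 − 11384.89 = 1264.19; nΣy² − (Σy)² = 906.72 − 888.04 = 18.68
r = 42.22 / √(1264.19 × 18.68) = 42.22 / 153.6720 ≈ 0.275

0.275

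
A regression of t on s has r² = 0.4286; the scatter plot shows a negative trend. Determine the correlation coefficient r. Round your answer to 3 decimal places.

|r| = √0.4286 = 0.655
The association is negative, so r = −0.655.

-0.655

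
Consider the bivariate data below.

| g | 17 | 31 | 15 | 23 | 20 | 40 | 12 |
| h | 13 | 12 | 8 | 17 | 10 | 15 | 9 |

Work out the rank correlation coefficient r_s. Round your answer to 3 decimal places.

Rank g: 3, 6, 2, 5, 4, 7, 1
Rank h: 5, 4, 1, 7, 3, 6, 2
d = rank(g) − rank(h): -2, 2, 1, -2, 1, 1, -1; Σd² = 16
ρ = 1 − 6Σd² / [n(n²−1)] = 1 − 6×16 / (7×48) = 1 − 96/336 ≈ 0.714

0.714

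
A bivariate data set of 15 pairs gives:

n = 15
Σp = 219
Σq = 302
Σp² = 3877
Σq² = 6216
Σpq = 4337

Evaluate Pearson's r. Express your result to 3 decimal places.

-0.238

r = (nΣpq − ΣpΣq) / √[(nΣp² − (Σp)²)(nΣq² − (Σq)²)]
Numerator: 15×4337 − 219×302 = -1083
Denominator: √[(58155 − 47961)(93240 − 91204)] = √[10194 × 2036] = 4555.7638
r = -1083 / 4555.7638 ≈ -0.238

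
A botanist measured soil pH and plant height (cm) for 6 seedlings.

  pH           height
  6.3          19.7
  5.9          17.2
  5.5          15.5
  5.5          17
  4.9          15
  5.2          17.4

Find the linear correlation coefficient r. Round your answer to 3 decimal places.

0.809

n = 6, Σx = 33.3, Σy = 101.8, Σx² = 186.05, Σy² = 1740.94, Σxy = 568.32
nΣxy − ΣxΣy = 3409.92 − 3389.94 = 19.98
nΣx² − (Σx)² = 1116.3 − 1108.89 = 7.41; nΣy² − (Σy)² = 10445.64 − 10363.24 = 82.4
r = 19.98 / √(7.41 × 82.4) = 19.98 / 24.7100 ≈ 0.809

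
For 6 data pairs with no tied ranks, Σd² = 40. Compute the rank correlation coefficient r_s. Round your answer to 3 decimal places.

ρ = 1 − 6Σd² / [n(n²−1)] = 1 − 6×40 / (6×35)
  = 1 − 240/210 = 1 − 1.1429 ≈ -0.143

-0.143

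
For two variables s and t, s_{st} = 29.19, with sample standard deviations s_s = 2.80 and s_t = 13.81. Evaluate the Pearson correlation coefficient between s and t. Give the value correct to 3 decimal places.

0.755

r = Cov(s,t) / (s_s · s_t) = 29.19 / (2.80 × 13.81)
  = 29.19 / 38.6680 ≈ 0.755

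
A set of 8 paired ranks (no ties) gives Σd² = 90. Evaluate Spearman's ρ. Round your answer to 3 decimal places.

ρ = 1 − 6Σd² / [n(n²−1)] = 1 − 6×90 / (8×63)
  = 1 − 540/504 = 1 − 1.0714 ≈ -0.071

-0.071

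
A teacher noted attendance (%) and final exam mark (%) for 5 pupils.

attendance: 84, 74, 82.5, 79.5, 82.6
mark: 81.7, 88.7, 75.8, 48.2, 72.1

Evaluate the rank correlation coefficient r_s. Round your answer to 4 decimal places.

Rank attendance: 5, 1, 3, 2, 4
Rank mark: 4, 5, 3, 1, 2
d = rank(attendance) − rank(mark): 1, -4, 0, 1, 2; Σd² = 22
ρ = 1 − 6Σd² / [n(n²−1)] = 1 − 6×22 / (5×24) = 1 − 132/120 ≈ -0.1000

-0.1000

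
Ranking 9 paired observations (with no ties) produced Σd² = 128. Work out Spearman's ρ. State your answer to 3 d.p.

-0.067

ρ = 1 − 6Σd² / [n(n²−1)] = 1 − 6×128 / (9×80)
  = 1 − 768/720 = 1 − 1.0667 ≈ -0.067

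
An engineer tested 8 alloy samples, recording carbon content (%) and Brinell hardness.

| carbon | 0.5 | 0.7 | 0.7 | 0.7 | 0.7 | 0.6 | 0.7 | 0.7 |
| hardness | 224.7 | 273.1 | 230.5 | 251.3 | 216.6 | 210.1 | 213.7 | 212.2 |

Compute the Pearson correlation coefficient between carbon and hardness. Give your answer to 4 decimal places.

0.2371

n = 8, Σx = 5.3, Σy = 1832.2, Σx² = 3.55, Σy² = 423109.74, Σxy = 1216.59
nΣxy − ΣxΣy = 9732.72 − 9710.66 = 22.06
nΣx² − (Σx)² = 28.4 − 28.09 = 0.31; nΣy² − (Σy)² = 3384877.92 − 3356956.84 = 27921.08
r = 22.06 / √(0.31 × 27921.08) = 22.06 / 93.0351 ≈ 0.2371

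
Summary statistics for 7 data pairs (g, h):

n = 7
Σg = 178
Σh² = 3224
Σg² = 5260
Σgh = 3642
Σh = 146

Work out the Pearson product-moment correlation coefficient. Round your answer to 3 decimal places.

-0.195

r = (nΣgh − ΣgΣh) / √[(nΣg² − (Σg)²)(nΣh² − (Σh)²)]
Numerator: 7×3642 − 178×146 = -494
Denominator: √[(36820 − 31684)(22568 − 21316)] = √[5136 × 1252] = 2535.7981
r = -494 / 2535.7981 ≈ -0.195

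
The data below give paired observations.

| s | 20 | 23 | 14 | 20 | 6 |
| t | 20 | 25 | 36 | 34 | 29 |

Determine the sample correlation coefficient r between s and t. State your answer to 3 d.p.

n = 5, Σs = 83, Σt = 144, Σs² = 1561, Σt² = 4318, Σst = 2333
nΣst − ΣsΣt = 11665 − 11952 = -287
nΣs² − (Σs)² = 7805 − 6889 = 916; nΣt² − (Σt)² = 21590 − 20736 = 854
r = -287 / √(916 × 854) = -287 / 884.4569 ≈ -0.324

-0.324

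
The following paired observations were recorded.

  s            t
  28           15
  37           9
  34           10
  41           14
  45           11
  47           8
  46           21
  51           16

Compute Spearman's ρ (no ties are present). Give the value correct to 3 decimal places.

0.167

Rank s: 1, 3, 2, 4, 5, 7, 6, 8
Rank t: 6, 2, 3, 5, 4, 1, 8, 7
d = rank(s) − rank(t): -5, 1, -1, -1, 1, 6, -2, 1; Σd² = 70
ρ = 1 − 6Σd² / [n(n²−1)] = 1 − 6×70 / (8×63) = 1 − 420/504 ≈ 0.167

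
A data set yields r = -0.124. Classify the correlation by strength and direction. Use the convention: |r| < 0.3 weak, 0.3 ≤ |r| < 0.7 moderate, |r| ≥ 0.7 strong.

weak negative

r = -0.124 < 0 so the relationship is negative.
|r| = 0.124, which falls in the weak range.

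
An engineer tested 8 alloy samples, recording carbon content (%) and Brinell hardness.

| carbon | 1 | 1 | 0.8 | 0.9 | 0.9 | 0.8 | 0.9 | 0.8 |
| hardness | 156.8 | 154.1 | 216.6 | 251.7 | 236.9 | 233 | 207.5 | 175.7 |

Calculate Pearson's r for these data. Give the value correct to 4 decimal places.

n = 8, Σx = 7.1, Σy = 1632.3, Σx² = 6.35, Σy² = 342938.85, Σxy = 1437.63
nΣxy − ΣxΣy = 11501.04 − 11589.33 = -88.29
nΣx² − (Σx)² = 50.8 − 50.41 = 0.39; nΣy² − (Σy)² = 2743510.8 − 2664403.29 = 79107.51
r = -88.29 / √(0.39 × 79107.51) = -88.29 / 175.6472 ≈ -0.5027

-0.5027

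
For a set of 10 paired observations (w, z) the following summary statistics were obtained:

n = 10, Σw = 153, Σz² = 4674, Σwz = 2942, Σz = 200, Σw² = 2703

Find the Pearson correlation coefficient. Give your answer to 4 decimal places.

r = (nΣwz − ΣwΣz) / √[(nΣw² − (Σw)²)(nΣz² − (Σz)²)]
Numerator: 10×2942 − 153×200 = -1180
Denominator: √[(27030 − 23409)(46740 − 40000)] = √[3621 × 6740] = 4940.1964
r = -1180 / 4940.1964 ≈ -0.2389

-0.2389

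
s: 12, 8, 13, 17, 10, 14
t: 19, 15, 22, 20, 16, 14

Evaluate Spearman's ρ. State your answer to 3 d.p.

0.314

Rank s: 3, 1, 4, 6, 2, 5
Rank t: 4, 2, 6, 5, 3, 1
d = rank(s) − rank(t): -1, -1, -2, 1, -1, 4; Σd² = 24
ρ = 1 − 6Σd² / [n(n²−1)] = 1 − 6×24 / (6×35) = 1 − 144/210 ≈ 0.314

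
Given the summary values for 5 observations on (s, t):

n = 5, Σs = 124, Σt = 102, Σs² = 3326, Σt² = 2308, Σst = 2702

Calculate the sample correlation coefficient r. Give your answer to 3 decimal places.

r = (nΣst − ΣsΣt) / √[(nΣs² − (Σs)²)(nΣt² − (Σt)²)]
Numerator: 5×2702 − 124×102 = 862
Denominator: √[(16630 − 15376)(11540 − 10404)] = √[1254 × 1136] = 1193.5426
r = 862 / 1193.5426 ≈ 0.722

0.722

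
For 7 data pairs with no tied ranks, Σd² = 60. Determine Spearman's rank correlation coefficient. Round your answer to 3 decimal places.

-0.071

ρ = 1 − 6Σd² / [n(n²−1)] = 1 − 6×60 / (7×48)
  = 1 − 360/336 = 1 − 1.0714 ≈ -0.071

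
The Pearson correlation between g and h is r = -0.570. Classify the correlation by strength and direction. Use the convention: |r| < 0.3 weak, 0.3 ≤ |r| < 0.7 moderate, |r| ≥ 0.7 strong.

r = -0.570 < 0 so the relationship is negative.
|r| = 0.570, which falls in the moderate range.

moderate negative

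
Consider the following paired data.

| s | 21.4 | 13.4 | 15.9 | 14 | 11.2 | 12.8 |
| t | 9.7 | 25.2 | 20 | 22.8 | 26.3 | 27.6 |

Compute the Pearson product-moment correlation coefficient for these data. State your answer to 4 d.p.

-0.9772

n = 6, Σs = 88.7, Σt = 131.6, Σs² = 1375.61, Σt² = 3102.42, Σst = 1830.3
nΣst − ΣsΣt = 10981.8 − 11672.92 = -691.12
nΣs² − (Σs)² = 8253.66 − 7867.69 = 385.97; nΣt² − (Σt)² = 18614.52 − 17318.56 = 1295.96
r = -691.12 / √(385.97 × 1295.96) = -691.12 / 707.2494 ≈ -0.9772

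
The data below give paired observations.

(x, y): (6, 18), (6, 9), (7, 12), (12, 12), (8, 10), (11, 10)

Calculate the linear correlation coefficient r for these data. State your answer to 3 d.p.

-0.278

n = 6, Σx = 50, Σy = 71, Σx² = 450, Σy² = 893, Σxy = 580
nΣxy − ΣxΣy = 3480 − 3550 = -70
nΣx² − (Σx)² = 2700 − 2500 = 200; nΣy² − (Σy)² = 5358 − 5041 = 317
r = -70 / √(200 × 317) = -70 / 251.7936 ≈ -0.278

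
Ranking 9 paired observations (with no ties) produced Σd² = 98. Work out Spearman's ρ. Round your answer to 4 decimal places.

0.1833

ρ = 1 − 6Σd² / [n(n²−1)] = 1 − 6×98 / (9×80)
  = 1 − 588/720 = 1 − 0.81667 ≈ 0.1833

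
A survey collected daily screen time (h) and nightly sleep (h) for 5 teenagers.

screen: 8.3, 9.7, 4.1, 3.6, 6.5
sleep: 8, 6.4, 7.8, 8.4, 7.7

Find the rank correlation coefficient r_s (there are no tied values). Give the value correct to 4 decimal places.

Rank screen: 4, 5, 2, 1, 3
Rank sleep: 4, 1, 3, 5, 2
d = rank(screen) − rank(sleep): 0, 4, -1, -4, 1; Σd² = 34
ρ = 1 − 6Σd² / [n(n²−1)] = 1 − 6×34 / (5×24) = 1 − 204/120 ≈ -0.7000

-0.7000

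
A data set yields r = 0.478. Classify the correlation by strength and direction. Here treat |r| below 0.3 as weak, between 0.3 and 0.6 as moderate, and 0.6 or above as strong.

r = 0.478 > 0 so the relationship is positive.
|r| = 0.478, which falls in the moderate range.

moderate positive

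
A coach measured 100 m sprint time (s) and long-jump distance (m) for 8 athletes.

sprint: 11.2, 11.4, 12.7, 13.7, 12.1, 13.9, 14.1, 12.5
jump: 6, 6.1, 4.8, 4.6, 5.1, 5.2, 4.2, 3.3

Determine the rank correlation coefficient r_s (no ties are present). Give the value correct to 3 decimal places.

-0.571

Rank sprint: 1, 2, 5, 6, 3, 7, 8, 4
Rank jump: 7, 8, 4, 3, 5, 6, 2, 1
d = rank(sprint) − rank(jump): -6, -6, 1, 3, -2, 1, 6, 3; Σd² = 132
ρ = 1 − 6Σd² / [n(n²−1)] = 1 − 6×132 / (8×63) = 1 − 792/504 ≈ -0.571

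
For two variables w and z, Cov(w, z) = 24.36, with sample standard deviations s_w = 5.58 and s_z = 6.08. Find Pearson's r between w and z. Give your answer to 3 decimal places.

0.718

r = Cov(w,z) / (s_w · s_z) = 24.36 / (5.58 × 6.08)
  = 24.36 / 33.9264 ≈ 0.718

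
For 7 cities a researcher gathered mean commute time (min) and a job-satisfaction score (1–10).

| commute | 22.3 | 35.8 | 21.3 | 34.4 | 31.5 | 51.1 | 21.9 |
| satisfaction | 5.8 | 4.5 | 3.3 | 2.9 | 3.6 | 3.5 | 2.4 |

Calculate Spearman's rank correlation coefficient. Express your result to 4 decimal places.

0.2857

Rank commute: 3, 6, 1, 5, 4, 7, 2
Rank satisfaction: 7, 6, 3, 2, 5, 4, 1
d = rank(commute) − rank(satisfaction): -4, 0, -2, 3, -1, 3, 1; Σd² = 40
ρ = 1 − 6Σd² / [n(n²−1)] = 1 − 6×40 / (7×48) = 1 − 240/336 ≈ 0.2857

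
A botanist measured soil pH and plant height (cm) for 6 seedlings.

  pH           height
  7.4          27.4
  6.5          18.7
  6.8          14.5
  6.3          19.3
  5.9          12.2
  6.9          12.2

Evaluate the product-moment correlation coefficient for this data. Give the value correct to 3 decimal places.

0.584

n = 6, Σx = 39.8, Σy = 104.3, Σx² = 265.36, Σy² = 1980.87, Σxy = 700.66
nΣxy − ΣxΣy = 4203.96 − 4151.14 = 52.82
nΣx² − (Σx)² = 1592.16 − 1584.04 = 8.12; nΣy² − (Σy)² = 11885.22 − 10878.49 = 1006.73
r = 52.82 / √(8.12 × 1006.73) = 52.82 / 90.4138 ≈ 0.584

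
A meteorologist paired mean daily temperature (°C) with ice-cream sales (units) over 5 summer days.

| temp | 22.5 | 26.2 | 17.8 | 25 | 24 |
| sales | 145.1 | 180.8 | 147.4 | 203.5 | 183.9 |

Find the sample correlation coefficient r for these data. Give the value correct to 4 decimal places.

n = 5, Σx = 115.5, Σy = 860.7, Σx² = 2710.53, Σy² = 150700.87, Σxy = 20126.53
nΣxy − ΣxΣy = 100632.65 − 99410.85 = 1221.8
nΣx² − (Σx)² = 13552.65 − 13340.25 = 212.4; nΣy² − (Σy)² = 753504.35 − 740804.49 = 12699.86
r = 1221.8 / √(212.4 × 12699.86) = 1221.8 / 1642.3916 ≈ 0.7439

0.7439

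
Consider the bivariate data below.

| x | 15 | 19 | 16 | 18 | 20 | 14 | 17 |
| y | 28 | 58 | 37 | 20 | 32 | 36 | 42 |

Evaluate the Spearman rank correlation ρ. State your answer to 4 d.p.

0.1071

Rank x: 2, 6, 3, 5, 7, 1, 4
Rank y: 2, 7, 5, 1, 3, 4, 6
d = rank(x) − rank(y): 0, -1, -2, 4, 4, -3, -2; Σd² = 50
ρ = 1 − 6Σd² / [n(n²−1)] = 1 − 6×50 / (7×48) = 1 − 300/336 ≈ 0.1071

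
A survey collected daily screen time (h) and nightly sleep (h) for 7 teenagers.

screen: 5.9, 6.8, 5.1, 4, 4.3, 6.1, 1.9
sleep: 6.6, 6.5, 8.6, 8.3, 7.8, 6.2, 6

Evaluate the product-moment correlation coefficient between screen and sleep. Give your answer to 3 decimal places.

-0.058

n = 7, Σx = 34.1, Σy = 50, Σx² = 182.37, Σy² = 363.94, Σxy = 242.96
nΣxy − ΣxΣy = 1700.72 − 1705 = -4.28
nΣx² − (Σx)² = 1276.59 − 1162.81 = 113.78; nΣy² − (Σy)² = 2547.58 − 2500 = 47.58
r = -4.28 / √(113.78 × 47.58) = -4.28 / 73.5775 ≈ -0.058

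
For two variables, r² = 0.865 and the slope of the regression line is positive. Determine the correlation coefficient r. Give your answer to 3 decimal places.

|r| = √0.865 = 0.930
The association is positive, so r = 0.930.

0.930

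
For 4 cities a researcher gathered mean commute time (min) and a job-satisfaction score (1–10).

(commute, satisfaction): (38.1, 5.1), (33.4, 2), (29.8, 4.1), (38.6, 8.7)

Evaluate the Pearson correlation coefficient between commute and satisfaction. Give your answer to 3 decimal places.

0.660

n = 4, Σx = 139.9, Σy = 19.9, Σx² = 4945.17, Σy² = 122.51, Σxy = 719.11
nΣxy − ΣxΣy = 2876.44 − 2784.01 = 92.43
nΣx² − (Σx)² = 19780.68 − 19572.01 = 208.67; nΣy² − (Σy)² = 490.04 − 396.01 = 94.03
r = 92.43 / √(208.67 × 94.03) = 92.43 / 140.0758 ≈ 0.660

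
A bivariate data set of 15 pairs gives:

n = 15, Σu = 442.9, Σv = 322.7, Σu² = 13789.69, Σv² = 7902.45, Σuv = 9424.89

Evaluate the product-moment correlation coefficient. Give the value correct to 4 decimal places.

r = (nΣuv − ΣuΣv) / √[(nΣu² − (Σu)²)(nΣv² − (Σv)²)]
Numerator: 15×9424.89 − 442.9×322.7 = -1550.48
Denominator: √[(206845.35 − 196160.41)(118536.75 − 104135.29)] = √[10684.94 × 14401.46] = 12404.7868
r = -1550.48 / 12404.7868 ≈ -0.1250

-0.1250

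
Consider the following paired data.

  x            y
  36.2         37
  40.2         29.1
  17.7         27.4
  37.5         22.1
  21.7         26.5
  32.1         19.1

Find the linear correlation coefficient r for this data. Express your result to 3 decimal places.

0.106

n = 6, Σx = 185.4, Σy = 161.2, Σx² = 6147.32, Σy² = 4522.04, Σxy = 5011.11
nΣxy − ΣxΣy = 30066.66 − 29886.48 = 180.18
nΣx² − (Σx)² = 36883.92 − 34373.16 = 2510.76; nΣy² − (Σy)² = 27132.24 − 25985.44 = 1146.8
r = 180.18 / √(2510.76 × 1146.8) = 180.18 / 1696.8617 ≈ 0.106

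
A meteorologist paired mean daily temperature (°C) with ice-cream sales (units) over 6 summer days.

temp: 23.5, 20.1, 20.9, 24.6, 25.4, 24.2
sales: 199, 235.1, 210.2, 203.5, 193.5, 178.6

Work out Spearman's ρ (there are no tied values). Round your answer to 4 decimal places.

-0.7143

Rank temp: 3, 1, 2, 5, 6, 4
Rank sales: 3, 6, 5, 4, 2, 1
d = rank(temp) − rank(sales): 0, -5, -3, 1, 4, 3; Σd² = 60
ρ = 1 − 6Σd² / [n(n²−1)] = 1 − 6×60 / (6×35) = 1 − 360/210 ≈ -0.7143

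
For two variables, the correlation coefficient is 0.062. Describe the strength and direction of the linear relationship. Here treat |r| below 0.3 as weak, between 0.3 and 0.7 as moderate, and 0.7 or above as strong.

weak positive

r = 0.062 > 0 so the relationship is positive.
|r| = 0.062, which falls in the weak range.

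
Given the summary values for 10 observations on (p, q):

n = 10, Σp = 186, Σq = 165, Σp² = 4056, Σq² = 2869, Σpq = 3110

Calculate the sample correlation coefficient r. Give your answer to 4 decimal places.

r = (nΣpq − ΣpΣq) / √[(nΣp² − (Σp)²)(nΣq² − (Σq)²)]
Numerator: 10×3110 − 186×165 = 410
Denominator: √[(40560 − 34596)(28690 − 27225)] = √[5964 × 1465] = 2955.8857
r = 410 / 2955.8857 ≈ 0.1387

0.1387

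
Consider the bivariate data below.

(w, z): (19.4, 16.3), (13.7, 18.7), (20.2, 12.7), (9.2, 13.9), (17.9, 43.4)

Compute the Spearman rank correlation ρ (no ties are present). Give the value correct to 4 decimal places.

Rank w: 4, 2, 5, 1, 3
Rank z: 3, 4, 1, 2, 5
d = rank(w) − rank(z): 1, -2, 4, -1, -2; Σd² = 26
ρ = 1 − 6Σd² / [n(n²−1)] = 1 − 6×26 / (5×24) = 1 − 156/120 ≈ -0.3000

-0.3000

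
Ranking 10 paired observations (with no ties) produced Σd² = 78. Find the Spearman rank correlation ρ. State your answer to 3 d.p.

0.527

ρ = 1 − 6Σd² / [n(n²−1)] = 1 − 6×78 / (10×99)
  = 1 − 468/990 = 1 − 0.4727 ≈ 0.527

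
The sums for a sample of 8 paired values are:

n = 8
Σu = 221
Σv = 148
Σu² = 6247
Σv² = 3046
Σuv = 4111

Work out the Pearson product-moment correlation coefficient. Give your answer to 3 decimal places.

r = (nΣuv − ΣuΣv) / √[(nΣu² − (Σu)²)(nΣv² − (Σv)²)]
Numerator: 8×4111 − 221×148 = 180
Denominator: √[(49976 − 48841)(24368 − 21904)] = √[1135 × 2464] = 1672.3158
r = 180 / 1672.3158 ≈ 0.108

0.108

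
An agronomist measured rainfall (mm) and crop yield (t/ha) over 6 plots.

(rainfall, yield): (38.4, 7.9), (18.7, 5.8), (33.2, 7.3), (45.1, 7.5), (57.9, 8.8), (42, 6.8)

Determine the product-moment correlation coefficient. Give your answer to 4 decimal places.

0.8797

n = 6, Σx = 235.3, Σy = 44.1, Σx² = 10076.91, Σy² = 329.27, Σxy = 1787.55
nΣxy − ΣxΣy = 10725.3 − 10376.73 = 348.57
nΣx² − (Σx)² = 60461.46 − 55366.09 = 5095.37; nΣy² − (Σy)² = 1975.62 − 1944.81 = 30.81
r = 348.57 / √(5095.37 × 30.81) = 348.57 / 396.2176 ≈ 0.8797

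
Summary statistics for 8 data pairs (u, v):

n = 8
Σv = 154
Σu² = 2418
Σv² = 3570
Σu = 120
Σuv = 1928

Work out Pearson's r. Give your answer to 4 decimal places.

-0.6245

r = (nΣuv − ΣuΣv) / √[(nΣu² − (Σu)²)(nΣv² − (Σv)²)]
Numerator: 8×1928 − 120×154 = -3056
Denominator: √[(19344 − 14400)(28560 − 23716)] = √[4944 × 4844] = 4893.7446
r = -3056 / 4893.7446 ≈ -0.6245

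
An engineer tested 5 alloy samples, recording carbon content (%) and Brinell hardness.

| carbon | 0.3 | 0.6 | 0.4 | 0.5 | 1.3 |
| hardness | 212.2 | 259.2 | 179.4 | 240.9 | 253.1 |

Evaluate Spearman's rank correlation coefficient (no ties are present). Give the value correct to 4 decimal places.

Rank carbon: 1, 4, 2, 3, 5
Rank hardness: 2, 5, 1, 3, 4
d = rank(carbon) − rank(hardness): -1, -1, 1, 0, 1; Σd² = 4
ρ = 1 − 6Σd² / [n(n²−1)] = 1 − 6×4 / (5×24) = 1 − 24/120 ≈ 0.8000

0.8000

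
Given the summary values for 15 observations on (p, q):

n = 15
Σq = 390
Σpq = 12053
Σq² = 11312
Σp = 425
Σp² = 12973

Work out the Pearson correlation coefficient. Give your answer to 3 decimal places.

r = (nΣpq − ΣpΣq) / √[(nΣp² − (Σp)²)(nΣq² − (Σq)²)]
Numerator: 15×12053 − 425×390 = 15045
Denominator: √[(194595 − 180625)(169680 − 152100)] = √[13970 × 17580] = 15671.3943
r = 15045 / 15671.3943 ≈ 0.960

0.960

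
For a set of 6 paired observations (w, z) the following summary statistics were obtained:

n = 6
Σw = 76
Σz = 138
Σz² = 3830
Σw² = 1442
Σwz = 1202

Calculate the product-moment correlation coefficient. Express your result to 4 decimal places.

r = (nΣwz − ΣwΣz) / √[(nΣw² − (Σw)²)(nΣz² − (Σz)²)]
Numerator: 6×1202 − 76×138 = -3276
Denominator: √[(8652 − 5776)(22980 − 19044)] = √[2876 × 3936] = 3364.5113
r = -3276 / 3364.5113 ≈ -0.9737

-0.9737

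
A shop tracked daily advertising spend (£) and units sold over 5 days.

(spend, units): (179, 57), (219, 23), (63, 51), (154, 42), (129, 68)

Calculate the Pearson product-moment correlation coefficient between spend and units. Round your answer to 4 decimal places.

n = 5, Σx = 744, Σy = 241, Σx² = 124328, Σy² = 12767, Σxy = 33693
nΣxy − ΣxΣy = 168465 − 179304 = -10839
nΣx² − (Σx)² = 621640 − 553536 = 68104; nΣy² − (Σy)² = 63835 − 58081 = 5754
r = -10839 / √(68104 × 5754) = -10839 / 19795.7171 ≈ -0.5475

-0.5475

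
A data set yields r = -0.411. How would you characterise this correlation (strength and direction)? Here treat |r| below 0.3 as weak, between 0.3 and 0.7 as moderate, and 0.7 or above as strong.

moderate negative

r = -0.411 < 0 so the relationship is negative.
|r| = 0.411, which falls in the moderate range.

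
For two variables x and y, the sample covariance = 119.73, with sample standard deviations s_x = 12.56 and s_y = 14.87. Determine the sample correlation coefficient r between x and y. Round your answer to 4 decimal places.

r = Cov(x,y) / (s_x · s_y) = 119.73 / (12.56 × 14.87)
  = 119.73 / 186.7672 ≈ 0.6411

0.6411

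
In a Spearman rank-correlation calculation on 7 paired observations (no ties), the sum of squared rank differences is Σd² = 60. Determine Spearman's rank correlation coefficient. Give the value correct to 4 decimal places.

ρ = 1 − 6Σd² / [n(n²−1)] = 1 − 6×60 / (7×48)
  = 1 − 360/336 = 1 − 1.07143 ≈ -0.0714

-0.0714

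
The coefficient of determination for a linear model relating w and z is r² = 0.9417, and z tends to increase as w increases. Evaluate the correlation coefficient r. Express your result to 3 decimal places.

0.970

|r| = √0.9417 = 0.970
The association is positive, so r = 0.970.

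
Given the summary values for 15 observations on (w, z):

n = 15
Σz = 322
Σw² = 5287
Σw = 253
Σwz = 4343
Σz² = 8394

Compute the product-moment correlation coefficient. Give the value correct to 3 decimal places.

-0.885

r = (nΣwz − ΣwΣz) / √[(nΣw² − (Σw)²)(nΣz² − (Σz)²)]
Numerator: 15×4343 − 253×322 = -16321
Denominator: √[(79305 − 64009)(125910 − 103684)] = √[15296 × 22226] = 18438.2455
r = -16321 / 18438.2455 ≈ -0.885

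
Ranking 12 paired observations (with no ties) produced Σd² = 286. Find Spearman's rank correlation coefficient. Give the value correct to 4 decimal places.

ρ = 1 − 6Σd² / [n(n²−1)] = 1 − 6×286 / (12×143)
  = 1 − 1716/1716 = 1 − 1.00000 ≈ 0.0000

0.0000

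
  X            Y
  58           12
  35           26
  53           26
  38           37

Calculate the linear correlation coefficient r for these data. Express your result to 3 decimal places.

n = 4, ΣX = 184, ΣY = 101, ΣX² = 8842, ΣY² = 2865, ΣXY = 4390
nΣXY − ΣXΣY = 17560 − 18584 = -1024
nΣX² − (ΣX)² = 35368 − 33856 = 1512; nΣY² − (ΣY)² = 11460 − 10201 = 1259
r = -1024 / √(1512 × 1259) = -1024 / 1379.7130 ≈ -0.742

-0.742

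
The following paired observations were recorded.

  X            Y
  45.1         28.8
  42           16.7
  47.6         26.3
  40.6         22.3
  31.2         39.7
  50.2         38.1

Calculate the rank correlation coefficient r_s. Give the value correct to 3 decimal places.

0.029

Rank X: 4, 3, 5, 2, 1, 6
Rank Y: 4, 1, 3, 2, 6, 5
d = rank(X) − rank(Y): 0, 2, 2, 0, -5, 1; Σd² = 34
ρ = 1 − 6Σd² / [n(n²−1)] = 1 − 6×34 / (6×35) = 1 − 204/210 ≈ 0.029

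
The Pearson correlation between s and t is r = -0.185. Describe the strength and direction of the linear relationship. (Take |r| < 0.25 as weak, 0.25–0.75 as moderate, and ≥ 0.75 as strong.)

r = -0.185 < 0 so the relationship is negative.
|r| = 0.185, which falls in the weak range.

weak negative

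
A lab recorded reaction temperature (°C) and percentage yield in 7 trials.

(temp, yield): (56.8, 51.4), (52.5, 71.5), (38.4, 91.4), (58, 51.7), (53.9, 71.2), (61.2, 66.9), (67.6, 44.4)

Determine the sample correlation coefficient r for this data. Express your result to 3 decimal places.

n = 7, Σx = 388.4, Σy = 448.5, Σx² = 22041.46, Σy² = 30297.47, Σxy = 24115.03
nΣxy − ΣxΣy = 168805.21 − 174197.4 = -5392.19
nΣx² − (Σx)² = 154290.22 − 150854.56 = 3435.66; nΣy² − (Σy)² = 212082.29 − 201152.25 = 10930.04
r = -5392.19 / √(3435.66 × 10930.04) = -5392.19 / 6127.9606 ≈ -0.880

-0.880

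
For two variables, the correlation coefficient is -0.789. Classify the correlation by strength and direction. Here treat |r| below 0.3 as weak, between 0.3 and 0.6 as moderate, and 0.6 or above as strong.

strong negative

r = -0.789 < 0 so the relationship is negative.
|r| = 0.789, which falls in the strong range.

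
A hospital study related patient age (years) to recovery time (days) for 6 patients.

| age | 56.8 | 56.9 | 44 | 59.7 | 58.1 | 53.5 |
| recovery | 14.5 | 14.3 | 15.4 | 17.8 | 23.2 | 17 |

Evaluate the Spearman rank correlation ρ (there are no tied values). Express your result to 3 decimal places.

Rank age: 3, 4, 1, 6, 5, 2
Rank recovery: 2, 1, 3, 5, 6, 4
d = rank(age) − rank(recovery): 1, 3, -2, 1, -1, -2; Σd² = 20
ρ = 1 − 6Σd² / [n(n²−1)] = 1 − 6×20 / (6×35) = 1 − 120/210 ≈ 0.429

0.429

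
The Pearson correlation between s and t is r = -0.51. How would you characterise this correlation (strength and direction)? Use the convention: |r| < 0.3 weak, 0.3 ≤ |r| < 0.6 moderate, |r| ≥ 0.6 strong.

moderate negative

r = -0.51 < 0 so the relationship is negative.
|r| = 0.51, which falls in the moderate range.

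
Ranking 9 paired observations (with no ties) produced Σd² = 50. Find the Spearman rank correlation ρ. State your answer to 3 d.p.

ρ = 1 − 6Σd² / [n(n²−1)] = 1 − 6×50 / (9×80)
  = 1 − 300/720 = 1 − 0.4167 ≈ 0.583

0.583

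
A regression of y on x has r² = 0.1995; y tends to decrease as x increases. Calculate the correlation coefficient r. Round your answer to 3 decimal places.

-0.447

|r| = √0.1995 = 0.447
The association is negative, so r = −0.447.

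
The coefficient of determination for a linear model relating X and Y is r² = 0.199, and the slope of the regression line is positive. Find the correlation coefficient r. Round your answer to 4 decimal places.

|r| = √0.199 = 0.4461
The association is positive, so r = 0.4461.

0.4461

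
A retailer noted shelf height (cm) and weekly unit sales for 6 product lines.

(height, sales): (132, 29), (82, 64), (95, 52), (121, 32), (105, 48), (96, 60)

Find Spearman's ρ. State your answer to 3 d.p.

Rank height: 6, 1, 2, 5, 4, 3
Rank sales: 1, 6, 4, 2, 3, 5
d = rank(height) − rank(sales): 5, -5, -2, 3, 1, -2; Σd² = 68
ρ = 1 − 6Σd² / [n(n²−1)] = 1 − 6×68 / (6×35) = 1 − 408/210 ≈ -0.943

-0.943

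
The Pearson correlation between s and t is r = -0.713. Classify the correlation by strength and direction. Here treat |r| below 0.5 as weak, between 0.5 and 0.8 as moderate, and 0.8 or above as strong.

moderate negative

r = -0.713 < 0 so the relationship is negative.
|r| = 0.713, which falls in the moderate range.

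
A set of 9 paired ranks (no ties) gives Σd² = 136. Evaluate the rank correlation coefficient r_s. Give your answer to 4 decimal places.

ρ = 1 − 6Σd² / [n(n²−1)] = 1 − 6×136 / (9×80)
  = 1 − 816/720 = 1 − 1.13333 ≈ -0.1333

-0.1333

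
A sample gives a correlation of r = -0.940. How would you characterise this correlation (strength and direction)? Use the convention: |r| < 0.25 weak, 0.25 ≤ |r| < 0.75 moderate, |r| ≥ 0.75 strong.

r = -0.940 < 0 so the relationship is negative.
|r| = 0.940, which falls in the strong range.

strong negative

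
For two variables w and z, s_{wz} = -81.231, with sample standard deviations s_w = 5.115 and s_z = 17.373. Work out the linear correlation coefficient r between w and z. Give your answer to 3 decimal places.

r = Cov(w,z) / (s_w · s_z) = -81.231 / (5.115 × 17.373)
  = -81.231 / 88.8629 ≈ -0.914

-0.914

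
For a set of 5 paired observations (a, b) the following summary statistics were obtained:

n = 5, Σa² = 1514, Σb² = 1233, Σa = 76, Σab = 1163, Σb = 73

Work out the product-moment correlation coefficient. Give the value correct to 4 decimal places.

r = (nΣab − ΣaΣb) / √[(nΣa² − (Σa)²)(nΣb² − (Σb)²)]
Numerator: 5×1163 − 76×73 = 267
Denominator: √[(7570 − 5776)(6165 − 5329)] = √[1794 × 836] = 1224.6567
r = 267 / 1224.6567 ≈ 0.2180

0.2180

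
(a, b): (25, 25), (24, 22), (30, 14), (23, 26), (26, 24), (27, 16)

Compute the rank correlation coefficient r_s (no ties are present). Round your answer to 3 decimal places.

-0.829

Rank a: 3, 2, 6, 1, 4, 5
Rank b: 5, 3, 1, 6, 4, 2
d = rank(a) − rank(b): -2, -1, 5, -5, 0, 3; Σd² = 64
ρ = 1 − 6Σd² / [n(n²−1)] = 1 − 6×64 / (6×35) = 1 − 384/210 ≈ -0.829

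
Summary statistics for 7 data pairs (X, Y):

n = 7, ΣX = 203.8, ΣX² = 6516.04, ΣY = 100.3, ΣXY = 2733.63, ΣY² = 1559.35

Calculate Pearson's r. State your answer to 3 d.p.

-0.699

r = (nΣXY − ΣXΣY) / √[(nΣX² − (ΣX)²)(nΣY² − (ΣY)²)]
Numerator: 7×2733.63 − 203.8×100.3 = -1305.73
Denominator: √[(45612.28 − 41534.44)(10915.45 − 10060.09)] = √[4077.84 × 855.36] = 1867.6245
r = -1305.73 / 1867.6245 ≈ -0.699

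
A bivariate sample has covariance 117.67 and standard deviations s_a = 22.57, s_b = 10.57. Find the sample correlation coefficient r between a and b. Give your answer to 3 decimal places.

r = Cov(a,b) / (s_a · s_b) = 117.67 / (22.57 × 10.57)
  = 117.67 / 238.5649 ≈ 0.493

0.493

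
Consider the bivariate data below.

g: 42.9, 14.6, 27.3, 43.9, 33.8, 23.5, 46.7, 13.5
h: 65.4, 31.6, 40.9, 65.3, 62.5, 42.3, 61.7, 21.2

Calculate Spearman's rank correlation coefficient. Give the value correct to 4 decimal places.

Rank g: 6, 2, 4, 7, 5, 3, 8, 1
Rank h: 8, 2, 3, 7, 6, 4, 5, 1
d = rank(g) − rank(h): -2, 0, 1, 0, -1, -1, 3, 0; Σd² = 16
ρ = 1 − 6Σd² / [n(n²−1)] = 1 − 6×16 / (8×63) = 1 − 96/504 ≈ 0.8095

0.8095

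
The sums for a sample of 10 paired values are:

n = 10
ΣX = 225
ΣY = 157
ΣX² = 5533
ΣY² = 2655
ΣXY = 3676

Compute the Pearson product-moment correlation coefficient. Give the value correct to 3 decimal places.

0.480

r = (nΣXY − ΣXΣY) / √[(nΣX² − (ΣX)²)(nΣY² − (ΣY)²)]
Numerator: 10×3676 − 225×157 = 1435
Denominator: √[(55330 − 50625)(26550 − 24649)] = √[4705 × 1901] = 2990.6864
r = 1435 / 2990.6864 ≈ 0.480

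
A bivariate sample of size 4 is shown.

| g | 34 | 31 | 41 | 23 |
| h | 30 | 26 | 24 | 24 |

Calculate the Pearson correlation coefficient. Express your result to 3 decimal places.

0.126

n = 4, Σg = 129, Σh = 104, Σg² = 4327, Σh² = 2728, Σgh = 3362
nΣgh − ΣgΣh = 13448 − 13416 = 32
nΣg² − (Σg)² = 17308 − 16641 = 667; nΣh² − (Σh)² = 10912 − 10816 = 96
r = 32 / √(667 × 96) = 32 / 253.0455 ≈ 0.126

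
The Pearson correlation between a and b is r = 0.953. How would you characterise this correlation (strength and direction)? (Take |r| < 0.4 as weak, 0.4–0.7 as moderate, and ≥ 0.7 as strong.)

strong positive

r = 0.953 > 0 so the relationship is positive.
|r| = 0.953, which falls in the strong range.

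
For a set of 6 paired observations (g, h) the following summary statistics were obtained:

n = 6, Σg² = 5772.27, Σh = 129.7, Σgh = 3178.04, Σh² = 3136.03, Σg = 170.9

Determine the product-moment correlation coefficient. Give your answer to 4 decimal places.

r = (nΣgh − ΣgΣh) / √[(nΣg² − (Σg)²)(nΣh² − (Σh)²)]
Numerator: 6×3178.04 − 170.9×129.7 = -3097.49
Denominator: √[(34633.62 − 29206.81)(18816.18 − 16822.09)] = √[5426.81 × 1994.09] = 3289.6121
r = -3097.49 / 3289.6121 ≈ -0.9416

-0.9416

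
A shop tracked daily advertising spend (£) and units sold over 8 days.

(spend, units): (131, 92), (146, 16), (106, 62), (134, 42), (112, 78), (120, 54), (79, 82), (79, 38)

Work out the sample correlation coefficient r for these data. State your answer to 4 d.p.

-0.2990

n = 8, Σx = 907, Σy = 464, Σx² = 107095, Σy² = 31496, Σxy = 51284
nΣxy − ΣxΣy = 410272 − 420848 = -10576
nΣx² − (Σx)² = 856760 − 822649 = 34111; nΣy² − (Σy)² = 251968 − 215296 = 36672
r = -10576 / √(34111 × 36672) = -10576 / 35368.3275 ≈ -0.2990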